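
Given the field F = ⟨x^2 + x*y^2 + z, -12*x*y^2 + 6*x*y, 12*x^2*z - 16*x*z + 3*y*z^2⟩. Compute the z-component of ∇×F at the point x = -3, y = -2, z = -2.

(∇×F)_3 = ∂F₂/∂x − ∂F₁/∂y
= -12*y^2 + 6*y − (2*x*y)
= -2*x*y - 12*y^2 + 6*y
At (-3, -2, -2): -72.

-72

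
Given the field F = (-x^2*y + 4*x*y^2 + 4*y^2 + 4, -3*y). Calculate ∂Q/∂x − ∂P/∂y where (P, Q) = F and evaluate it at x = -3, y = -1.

∂F₂/∂x = 0
∂F₁/∂y = -x^2 + 8*x*y + 8*y
Scalar curl = x^2 - 8*x*y - 8*y
At (-3, -1): -7.

-7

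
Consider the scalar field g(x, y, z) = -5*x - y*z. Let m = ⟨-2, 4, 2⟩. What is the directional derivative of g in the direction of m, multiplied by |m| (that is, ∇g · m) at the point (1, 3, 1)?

∂g/∂x = -5
∂g/∂y = -z
∂g/∂z = -y
∇g at (1, 3, 1) = (-5, -1, -3)
∇g · m = (-5)(-2) + (-1)(4) + (-3)(2) = 0

0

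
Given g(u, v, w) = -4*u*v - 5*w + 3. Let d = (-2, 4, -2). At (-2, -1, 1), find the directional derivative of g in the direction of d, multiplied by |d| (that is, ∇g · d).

∂g/∂u = -4*v
∂g/∂v = -4*u
∂g/∂w = -5
∇g at (-2, -1, 1) = (4, 8, -5)
∇g · d = (4)(-2) + (8)(4) + (-5)(-2) = 34

34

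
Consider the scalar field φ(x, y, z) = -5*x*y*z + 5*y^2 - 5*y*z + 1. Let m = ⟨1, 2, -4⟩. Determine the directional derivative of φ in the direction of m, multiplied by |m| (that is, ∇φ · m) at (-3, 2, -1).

-50

∂φ/∂x = -5*y*z
∂φ/∂y = -5*x*z + 10*y - 5*z
∂φ/∂z = -5*x*y - 5*y
∇φ at (-3, 2, -1) = (10, 10, 20)
∇φ · m = (10)(1) + (10)(2) + (20)(-4) = -50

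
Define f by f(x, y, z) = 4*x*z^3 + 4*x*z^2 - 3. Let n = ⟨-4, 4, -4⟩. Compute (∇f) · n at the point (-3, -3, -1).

∂f/∂x = 4*z^3 + 4*z^2
∂f/∂y = 0
∂f/∂z = 12*x*z^2 + 8*x*z
∇f at (-3, -3, -1) = (0, 0, -12)
∇f · n = (0)(-4) + (0)(4) + (-12)(-4) = 48

48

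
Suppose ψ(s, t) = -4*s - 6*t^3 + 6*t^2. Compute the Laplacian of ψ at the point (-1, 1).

-24

∂²ψ/∂s² = 0
∂²ψ/∂t² = 12*(-3*t + 1)
∇²ψ = -36*t + 12
At (-1, 1): -24.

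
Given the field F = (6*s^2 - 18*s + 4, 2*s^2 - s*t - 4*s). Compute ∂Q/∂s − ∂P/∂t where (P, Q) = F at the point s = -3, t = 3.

∂F₂/∂s = 4*s - t - 4
∂F₁/∂t = 0
Scalar curl = 4*s - t - 4
At (-3, 3): -19.

-19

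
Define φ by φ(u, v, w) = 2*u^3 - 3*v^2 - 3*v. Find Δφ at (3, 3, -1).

∂²φ/∂u² = 12*u
∂²φ/∂v² = -6
∂²φ/∂w² = 0
∇²φ = 12*u - 6
At (3, 3, -1): 30.

30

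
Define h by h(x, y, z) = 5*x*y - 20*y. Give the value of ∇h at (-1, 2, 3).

(10, -25, 0)

∂h/∂x = 5*y
∂h/∂y = 5*x - 20
∂h/∂z = 0
∇h = (5*y, 5*x - 20, 0)
At (-1, 2, 3): (10, -25, 0).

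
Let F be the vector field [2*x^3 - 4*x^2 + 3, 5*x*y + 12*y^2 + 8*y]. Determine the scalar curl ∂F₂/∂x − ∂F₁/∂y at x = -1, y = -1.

∂F₂/∂x = 5*y
∂F₁/∂y = 0
Scalar curl = 5*y
At (-1, -1): -5.

-5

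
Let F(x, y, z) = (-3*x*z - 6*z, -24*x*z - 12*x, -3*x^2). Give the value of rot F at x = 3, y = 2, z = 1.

(72, 3, -36)

(∇×F)₁ = ∂F₃/∂y − ∂F₂/∂z = 24*x
(∇×F)₂ = ∂F₁/∂z − ∂F₃/∂x = 3*x - 6
(∇×F)₃ = ∂F₂/∂x − ∂F₁/∂y = -24*z - 12
∇×F = (24*x, 3*x - 6, -24*z - 12)
At (3, 2, 1): (72, 3, -36).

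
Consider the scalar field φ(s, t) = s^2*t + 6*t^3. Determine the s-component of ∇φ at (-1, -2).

4

(∇φ)_1 = ∂φ/∂s = 2*s*t
At (-1, -2): 4.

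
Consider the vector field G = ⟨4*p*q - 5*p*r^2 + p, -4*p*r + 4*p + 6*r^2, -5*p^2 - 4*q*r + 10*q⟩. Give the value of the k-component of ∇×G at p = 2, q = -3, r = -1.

(∇×G)_3 = ∂G₂/∂p − ∂G₁/∂q
= -4*r + 4 − (4*p)
= -4*p - 4*r + 4
At (2, -3, -1): 0.

0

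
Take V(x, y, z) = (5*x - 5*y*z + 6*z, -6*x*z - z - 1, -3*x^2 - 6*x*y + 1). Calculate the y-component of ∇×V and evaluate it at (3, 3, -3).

27

(∇×V)_2 = ∂V₁/∂z − ∂V₃/∂x
= -5*y + 6 − (-6*x - 6*y)
= 6*x + y + 6
At (3, 3, -3): 27.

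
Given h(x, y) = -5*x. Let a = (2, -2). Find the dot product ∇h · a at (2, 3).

∂h/∂x = -5
∂h/∂y = 0
∇h at (2, 3) = (-5, 0)
∇h · a = (-5)(2) + (0)(-2) = -10

-10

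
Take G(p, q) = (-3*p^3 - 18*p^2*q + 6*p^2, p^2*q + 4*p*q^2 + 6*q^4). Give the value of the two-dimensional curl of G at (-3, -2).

∂G₂/∂p = 2*p*q + 4*q^2
∂G₁/∂q = -18*p^2
Scalar curl = 18*p^2 + 2*p*q + 4*q^2
At (-3, -2): 190.

190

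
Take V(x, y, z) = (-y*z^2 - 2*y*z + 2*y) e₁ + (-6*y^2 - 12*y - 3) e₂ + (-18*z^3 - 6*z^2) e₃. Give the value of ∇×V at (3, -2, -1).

(∇×V)₁ = ∂V₃/∂y − ∂V₂/∂z = 0
(∇×V)₂ = ∂V₁/∂z − ∂V₃/∂x = -2*y*z - 2*y
(∇×V)₃ = ∂V₂/∂x − ∂V₁/∂y = z^2 + 2*z - 2
∇×V = (0, -2*y*z - 2*y, z^2 + 2*z - 2)
At (3, -2, -1): (0, 0, -3).

(0, 0, -3)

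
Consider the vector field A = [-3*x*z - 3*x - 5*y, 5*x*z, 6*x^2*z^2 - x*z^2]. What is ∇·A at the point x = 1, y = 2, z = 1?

∂A₁/∂x = -3*z - 3
∂A₂/∂y = 0
∂A₃/∂z = 12*x^2*z - 2*x*z
∇·A = 12*x^2*z - 2*x*z - 3*z - 3
At (1, 2, 1): 4.

4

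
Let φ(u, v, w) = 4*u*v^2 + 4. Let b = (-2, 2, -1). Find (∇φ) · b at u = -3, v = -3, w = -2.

72

∂φ/∂u = 4*v^2
∂φ/∂v = 8*u*v
∂φ/∂w = 0
∇φ at (-3, -3, -2) = (36, 72, 0)
∇φ · b = (36)(-2) + (72)(2) + (0)(-1) = 72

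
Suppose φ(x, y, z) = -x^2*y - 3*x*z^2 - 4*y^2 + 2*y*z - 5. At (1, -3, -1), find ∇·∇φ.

-8

∂²φ/∂x² = -2*y
∂²φ/∂y² = -8
∂²φ/∂z² = -6*x
∇²φ = -6*x - 2*y - 8
At (1, -3, -1): -8.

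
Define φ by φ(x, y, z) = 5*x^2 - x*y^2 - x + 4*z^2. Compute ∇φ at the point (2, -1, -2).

(18, 4, -16)

∂φ/∂x = 10*x - y^2 - 1
∂φ/∂y = -2*x*y
∂φ/∂z = 8*z
∇φ = (10*x - y^2 - 1, -2*x*y, 8*z)
At (2, -1, -2): (18, 4, -16).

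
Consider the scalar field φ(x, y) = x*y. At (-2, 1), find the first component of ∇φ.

1

(∇φ)_1 = ∂φ/∂x = y
At (-2, 1): 1.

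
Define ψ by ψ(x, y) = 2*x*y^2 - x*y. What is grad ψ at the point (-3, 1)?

(1, -9)

∂ψ/∂x = 2*y^2 - y
∂ψ/∂y = 4*x*y - x
∇ψ = (2*y^2 - y, 4*x*y - x)
At (-3, 1): (1, -9).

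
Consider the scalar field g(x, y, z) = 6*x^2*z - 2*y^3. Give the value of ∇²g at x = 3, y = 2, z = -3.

-60

∂²g/∂x² = 12*z
∂²g/∂y² = -12*y
∂²g/∂z² = 0
∇²g = -12*y + 12*z
At (3, 2, -3): -60.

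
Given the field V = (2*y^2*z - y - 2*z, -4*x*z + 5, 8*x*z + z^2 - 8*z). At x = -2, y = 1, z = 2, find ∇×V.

(∇×V)₁ = ∂V₃/∂y − ∂V₂/∂z = 4*x
(∇×V)₂ = ∂V₁/∂z − ∂V₃/∂x = 2*y^2 - 8*z - 2
(∇×V)₃ = ∂V₂/∂x − ∂V₁/∂y = -4*y*z - 4*z + 1
∇×V = (4*x, 2*y^2 - 8*z - 2, -4*y*z - 4*z + 1)
At (-2, 1, 2): (-8, -16, -15).

(-8, -16, -15)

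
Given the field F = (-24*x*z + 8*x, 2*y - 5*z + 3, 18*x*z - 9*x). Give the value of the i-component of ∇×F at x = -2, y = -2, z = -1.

5

(∇×F)_1 = ∂F₃/∂y − ∂F₂/∂z
= 0 − (-5)
= 5
At (-2, -2, -1): 5.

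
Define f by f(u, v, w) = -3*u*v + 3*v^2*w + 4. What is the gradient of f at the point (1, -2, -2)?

∂f/∂u = -3*v
∂f/∂v = -3*u + 6*v*w
∂f/∂w = 3*v^2
∇f = (-3*v, -3*u + 6*v*w, 3*v^2)
At (1, -2, -2): (6, 21, 12).

(6, 21, 12)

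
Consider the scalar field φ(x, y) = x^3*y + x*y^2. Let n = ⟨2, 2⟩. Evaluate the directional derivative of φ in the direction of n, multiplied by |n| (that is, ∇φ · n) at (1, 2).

30

∂φ/∂x = 3*x^2*y + y^2
∂φ/∂y = x^3 + 2*x*y
∇φ at (1, 2) = (10, 5)
∇φ · n = (10)(2) + (5)(2) = 30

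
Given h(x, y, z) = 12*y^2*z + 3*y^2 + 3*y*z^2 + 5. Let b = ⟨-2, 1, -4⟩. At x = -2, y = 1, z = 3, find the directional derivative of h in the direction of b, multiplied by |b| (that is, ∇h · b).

-15

∂h/∂x = 0
∂h/∂y = 24*y*z + 6*y + 3*z^2
∂h/∂z = 12*y^2 + 6*y*z
∇h at (-2, 1, 3) = (0, 105, 30)
∇h · b = (0)(-2) + (105)(1) + (30)(-4) = -15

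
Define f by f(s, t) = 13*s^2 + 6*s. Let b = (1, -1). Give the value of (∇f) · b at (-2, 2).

-46

∂f/∂s = 26*s + 6
∂f/∂t = 0
∇f at (-2, 2) = (-46, 0)
∇f · b = (-46)(1) + (0)(-1) = -46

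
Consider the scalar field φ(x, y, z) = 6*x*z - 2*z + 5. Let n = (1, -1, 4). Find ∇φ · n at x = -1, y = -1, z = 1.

-26

∂φ/∂x = 6*z
∂φ/∂y = 0
∂φ/∂z = 6*x - 2
∇φ at (-1, -1, 1) = (6, 0, -8)
∇φ · n = (6)(1) + (0)(-1) + (-8)(4) = -26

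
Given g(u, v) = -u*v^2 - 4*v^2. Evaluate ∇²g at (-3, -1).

-2

∂²g/∂u² = 0
∂²g/∂v² = -2*(u + 4)
∇²g = -2*u - 8
At (-3, -1): -2.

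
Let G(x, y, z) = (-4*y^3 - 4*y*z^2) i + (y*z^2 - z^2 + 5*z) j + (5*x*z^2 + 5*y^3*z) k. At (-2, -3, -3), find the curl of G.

(∇×G)₁ = ∂G₃/∂y − ∂G₂/∂z = 15*y^2*z - 2*y*z + 2*z - 5
(∇×G)₂ = ∂G₁/∂z − ∂G₃/∂x = -8*y*z - 5*z^2
(∇×G)₃ = ∂G₂/∂x − ∂G₁/∂y = 12*y^2 + 4*z^2
∇×G = (15*y^2*z - 2*y*z + 2*z - 5, -8*y*z - 5*z^2, 12*y^2 + 4*z^2)
At (-2, -3, -3): (-434, -117, 144).

(-434, -117, 144)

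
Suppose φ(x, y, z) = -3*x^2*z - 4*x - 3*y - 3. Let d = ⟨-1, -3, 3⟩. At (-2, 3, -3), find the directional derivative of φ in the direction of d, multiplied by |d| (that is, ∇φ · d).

∂φ/∂x = -6*x*z - 4
∂φ/∂y = -3
∂φ/∂z = -3*x^2
∇φ at (-2, 3, -3) = (-40, -3, -12)
∇φ · d = (-40)(-1) + (-3)(-3) + (-12)(3) = 13

13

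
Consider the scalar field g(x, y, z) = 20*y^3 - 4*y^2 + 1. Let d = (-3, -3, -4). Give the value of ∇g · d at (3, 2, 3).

-672

∂g/∂x = 0
∂g/∂y = 60*y^2 - 8*y
∂g/∂z = 0
∇g at (3, 2, 3) = (0, 224, 0)
∇g · d = (0)(-3) + (224)(-3) + (0)(-4) = -672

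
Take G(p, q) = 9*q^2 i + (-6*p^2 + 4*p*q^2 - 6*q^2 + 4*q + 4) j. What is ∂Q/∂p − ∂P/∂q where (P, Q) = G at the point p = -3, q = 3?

18

∂G₂/∂p = -12*p + 4*q^2
∂G₁/∂q = 18*q
Scalar curl = -12*p + 4*q^2 - 18*q
At (-3, 3): 18.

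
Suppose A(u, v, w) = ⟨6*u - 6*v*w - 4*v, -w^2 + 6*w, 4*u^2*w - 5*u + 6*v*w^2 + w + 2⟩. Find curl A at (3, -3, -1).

(-2, 47, -2)

(∇×A)₁ = ∂A₃/∂v − ∂A₂/∂w = 6*w^2 + 2*w - 6
(∇×A)₂ = ∂A₁/∂w − ∂A₃/∂u = -8*u*w - 6*v + 5
(∇×A)₃ = ∂A₂/∂u − ∂A₁/∂v = 6*w + 4
∇×A = (6*w^2 + 2*w - 6, -8*u*w - 6*v + 5, 6*w + 4)
At (3, -3, -1): (-2, 47, -2).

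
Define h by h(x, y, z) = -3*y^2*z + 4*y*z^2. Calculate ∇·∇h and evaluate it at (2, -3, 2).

∂²h/∂x² = 0
∂²h/∂y² = -6*z
∂²h/∂z² = 8*y
∇²h = 8*y - 6*z
At (2, -3, 2): -36.

-36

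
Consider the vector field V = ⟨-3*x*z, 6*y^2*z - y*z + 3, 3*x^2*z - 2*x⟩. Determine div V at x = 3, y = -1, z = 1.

∂V₁/∂x = -3*z
∂V₂/∂y = 12*y*z - z
∂V₃/∂z = 3*x^2
∇·V = 3*x^2 + 12*y*z - 4*z
At (3, -1, 1): 11.

11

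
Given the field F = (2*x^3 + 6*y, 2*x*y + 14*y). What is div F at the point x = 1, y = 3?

∂F₁/∂x = 6*x^2
∂F₂/∂y = 2*x + 14
∇·F = 6*x^2 + 2*x + 14
At (1, 3): 22.

22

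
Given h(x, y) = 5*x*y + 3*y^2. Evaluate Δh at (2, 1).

6

∂²h/∂x² = 0
∂²h/∂y² = 6
∇²h = 6
At (2, 1): 6.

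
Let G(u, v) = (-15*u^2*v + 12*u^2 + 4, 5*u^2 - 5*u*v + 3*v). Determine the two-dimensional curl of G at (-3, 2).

95

∂G₂/∂u = 10*u - 5*v
∂G₁/∂v = -15*u^2
Scalar curl = 15*u^2 + 10*u - 5*v
At (-3, 2): 95.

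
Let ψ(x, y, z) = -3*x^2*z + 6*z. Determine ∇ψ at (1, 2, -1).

∂ψ/∂x = -6*x*z
∂ψ/∂y = 0
∂ψ/∂z = -3*x^2 + 6
∇ψ = (-6*x*z, 0, -3*x^2 + 6)
At (1, 2, -1): (6, 0, 3).

(6, 0, 3)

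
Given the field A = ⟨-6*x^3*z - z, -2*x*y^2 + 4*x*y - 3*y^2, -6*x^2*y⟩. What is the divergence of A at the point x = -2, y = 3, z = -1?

70

∂A₁/∂x = -18*x^2*z
∂A₂/∂y = -4*x*y + 4*x - 6*y
∂A₃/∂z = 0
∇·A = -18*x^2*z - 4*x*y + 4*x - 6*y
At (-2, 3, -1): 70.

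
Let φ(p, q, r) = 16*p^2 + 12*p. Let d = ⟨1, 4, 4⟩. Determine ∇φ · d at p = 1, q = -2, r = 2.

∂φ/∂p = 32*p + 12
∂φ/∂q = 0
∂φ/∂r = 0
∇φ at (1, -2, 2) = (44, 0, 0)
∇φ · d = (44)(1) + (0)(4) + (0)(4) = 44

44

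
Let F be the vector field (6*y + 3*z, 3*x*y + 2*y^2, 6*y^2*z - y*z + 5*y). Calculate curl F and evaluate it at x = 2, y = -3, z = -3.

(∇×F)₁ = ∂F₃/∂y − ∂F₂/∂z = 12*y*z - z + 5
(∇×F)₂ = ∂F₁/∂z − ∂F₃/∂x = 3
(∇×F)₃ = ∂F₂/∂x − ∂F₁/∂y = 3*y - 6
∇×F = (12*y*z - z + 5, 3, 3*y - 6)
At (2, -3, -3): (116, 3, -15).

(116, 3, -15)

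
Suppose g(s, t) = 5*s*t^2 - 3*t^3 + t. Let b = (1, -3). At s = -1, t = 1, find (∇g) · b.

59

∂g/∂s = 5*t^2
∂g/∂t = 10*s*t - 9*t^2 + 1
∇g at (-1, 1) = (5, -18)
∇g · b = (5)(1) + (-18)(-3) = 59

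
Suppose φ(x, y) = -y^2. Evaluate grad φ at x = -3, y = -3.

∂φ/∂x = 0
∂φ/∂y = -2*y
∇φ = (0, -2*y)
At (-3, -3): (0, 6).

(0, 6)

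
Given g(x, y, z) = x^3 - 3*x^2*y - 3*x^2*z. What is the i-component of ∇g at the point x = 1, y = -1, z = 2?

-3

(∇g)_1 = ∂g/∂x = 3*x^2 - 6*x*y - 6*x*z
At (1, -1, 2): -3.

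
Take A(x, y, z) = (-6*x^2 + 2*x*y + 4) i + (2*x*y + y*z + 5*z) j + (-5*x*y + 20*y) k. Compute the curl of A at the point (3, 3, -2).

(∇×A)₁ = ∂A₃/∂y − ∂A₂/∂z = -5*x - y + 15
(∇×A)₂ = ∂A₁/∂z − ∂A₃/∂x = 5*y
(∇×A)₃ = ∂A₂/∂x − ∂A₁/∂y = -2*x + 2*y
∇×A = (-5*x - y + 15, 5*y, -2*x + 2*y)
At (3, 3, -2): (-3, 15, 0).

(-3, 15, 0)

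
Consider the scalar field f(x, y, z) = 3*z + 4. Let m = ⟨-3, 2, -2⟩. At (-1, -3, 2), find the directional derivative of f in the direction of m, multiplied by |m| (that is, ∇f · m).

-6

∂f/∂x = 0
∂f/∂y = 0
∂f/∂z = 3
∇f at (-1, -3, 2) = (0, 0, 3)
∇f · m = (0)(-3) + (0)(2) + (3)(-2) = -6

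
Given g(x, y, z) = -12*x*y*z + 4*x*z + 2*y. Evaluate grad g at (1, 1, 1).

(-8, -10, -8)

∂g/∂x = -12*y*z + 4*z
∂g/∂y = -12*x*z + 2
∂g/∂z = -12*x*y + 4*x
∇g = (-12*y*z + 4*z, -12*x*z + 2, -12*x*y + 4*x)
At (1, 1, 1): (-8, -10, -8).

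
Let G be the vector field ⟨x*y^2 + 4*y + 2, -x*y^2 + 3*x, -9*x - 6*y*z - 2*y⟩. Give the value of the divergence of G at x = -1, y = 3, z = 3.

∂G₁/∂x = y^2
∂G₂/∂y = -2*x*y
∂G₃/∂z = -6*y
∇·G = -2*x*y + y^2 - 6*y
At (-1, 3, 3): -3.

-3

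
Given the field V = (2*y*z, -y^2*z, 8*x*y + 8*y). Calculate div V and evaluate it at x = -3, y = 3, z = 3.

-18

∂V₁/∂x = 0
∂V₂/∂y = -2*y*z
∂V₃/∂z = 0
∇·V = -2*y*z
At (-3, 3, 3): -18.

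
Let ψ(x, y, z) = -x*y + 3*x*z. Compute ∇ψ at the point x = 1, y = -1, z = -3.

∂ψ/∂x = -y + 3*z
∂ψ/∂y = -x
∂ψ/∂z = 3*x
∇ψ = (-y + 3*z, -x, 3*x)
At (1, -1, -3): (-8, -1, 3).

(-8, -1, 3)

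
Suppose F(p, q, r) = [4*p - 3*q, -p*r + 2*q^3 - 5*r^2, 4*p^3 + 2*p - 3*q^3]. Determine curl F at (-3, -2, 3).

(∇×F)₁ = ∂F₃/∂q − ∂F₂/∂r = p - 9*q^2 + 10*r
(∇×F)₂ = ∂F₁/∂r − ∂F₃/∂p = -12*p^2 - 2
(∇×F)₃ = ∂F₂/∂p − ∂F₁/∂q = -r + 3
∇×F = (p - 9*q^2 + 10*r, -12*p^2 - 2, -r + 3)
At (-3, -2, 3): (-9, -110, 0).

(-9, -110, 0)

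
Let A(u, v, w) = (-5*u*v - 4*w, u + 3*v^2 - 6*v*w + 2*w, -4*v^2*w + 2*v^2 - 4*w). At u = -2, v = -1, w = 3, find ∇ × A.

(12, -4, -9)

(∇×A)₁ = ∂A₃/∂v − ∂A₂/∂w = -8*v*w + 10*v - 2
(∇×A)₂ = ∂A₁/∂w − ∂A₃/∂u = -4
(∇×A)₃ = ∂A₂/∂u − ∂A₁/∂v = 5*u + 1
∇×A = (-8*v*w + 10*v - 2, -4, 5*u + 1)
At (-2, -1, 3): (12, -4, -9).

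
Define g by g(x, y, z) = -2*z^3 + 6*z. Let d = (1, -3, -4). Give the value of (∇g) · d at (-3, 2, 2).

72

∂g/∂x = 0
∂g/∂y = 0
∂g/∂z = -6*z^2 + 6
∇g at (-3, 2, 2) = (0, 0, -18)
∇g · d = (0)(1) + (0)(-3) + (-18)(-4) = 72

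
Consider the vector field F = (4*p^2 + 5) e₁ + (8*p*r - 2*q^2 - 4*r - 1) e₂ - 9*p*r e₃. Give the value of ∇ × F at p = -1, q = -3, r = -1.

(12, -9, -8)

(∇×F)₁ = ∂F₃/∂q − ∂F₂/∂r = -8*p + 4
(∇×F)₂ = ∂F₁/∂r − ∂F₃/∂p = 9*r
(∇×F)₃ = ∂F₂/∂p − ∂F₁/∂q = 8*r
∇×F = (-8*p + 4, 9*r, 8*r)
At (-1, -3, -1): (12, -9, -8).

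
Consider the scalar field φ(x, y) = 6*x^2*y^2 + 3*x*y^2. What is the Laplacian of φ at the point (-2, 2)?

84

∂²φ/∂x² = 12*y^2
∂²φ/∂y² = 6*x*(2*x + 1)
∇²φ = 12*x^2 + 6*x + 12*y^2
At (-2, 2): 84.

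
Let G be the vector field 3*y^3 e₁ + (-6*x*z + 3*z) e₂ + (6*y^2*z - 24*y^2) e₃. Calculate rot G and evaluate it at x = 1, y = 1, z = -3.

(∇×G)₁ = ∂G₃/∂y − ∂G₂/∂z = 6*x + 12*y*z - 48*y - 3
(∇×G)₂ = ∂G₁/∂z − ∂G₃/∂x = 0
(∇×G)₃ = ∂G₂/∂x − ∂G₁/∂y = -9*y^2 - 6*z
∇×G = (6*x + 12*y*z - 48*y - 3, 0, -9*y^2 - 6*z)
At (1, 1, -3): (-81, 0, 9).

(-81, 0, 9)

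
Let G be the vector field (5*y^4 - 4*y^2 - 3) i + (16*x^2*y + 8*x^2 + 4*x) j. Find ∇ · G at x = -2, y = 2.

∂G₁/∂x = 0
∂G₂/∂y = 16*x^2
∇·G = 16*x^2
At (-2, 2): 64.

64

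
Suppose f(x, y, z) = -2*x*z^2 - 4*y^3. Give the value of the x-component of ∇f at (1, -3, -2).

-8

(∇f)_1 = ∂f/∂x = -2*z^2
At (1, -3, -2): -8.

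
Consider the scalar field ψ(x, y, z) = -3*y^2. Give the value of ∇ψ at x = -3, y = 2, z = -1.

(0, -12, 0)

∂ψ/∂x = 0
∂ψ/∂y = -6*y
∂ψ/∂z = 0
∇ψ = (0, -6*y, 0)
At (-3, 2, -1): (0, -12, 0).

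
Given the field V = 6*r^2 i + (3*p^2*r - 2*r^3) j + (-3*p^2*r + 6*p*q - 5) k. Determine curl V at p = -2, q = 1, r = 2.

(0, -6, -24)

(∇×V)₁ = ∂V₃/∂q − ∂V₂/∂r = -3*p^2 + 6*p + 6*r^2
(∇×V)₂ = ∂V₁/∂r − ∂V₃/∂p = 6*p*r - 6*q + 12*r
(∇×V)₃ = ∂V₂/∂p − ∂V₁/∂q = 6*p*r
∇×V = (-3*p^2 + 6*p + 6*r^2, 6*p*r - 6*q + 12*r, 6*p*r)
At (-2, 1, 2): (0, -6, -24).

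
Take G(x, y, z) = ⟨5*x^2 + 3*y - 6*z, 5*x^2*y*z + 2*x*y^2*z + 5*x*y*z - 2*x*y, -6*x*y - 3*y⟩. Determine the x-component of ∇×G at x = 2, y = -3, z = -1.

(∇×G)_1 = ∂G₃/∂y − ∂G₂/∂z
= -6*x - 3 − (5*x^2*y + 2*x*y^2 + 5*x*y)
= -5*x^2*y - 2*x*y^2 - 5*x*y - 6*x - 3
At (2, -3, -1): 39.

39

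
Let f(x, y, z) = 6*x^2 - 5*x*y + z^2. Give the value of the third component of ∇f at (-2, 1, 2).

4

(∇f)_3 = ∂f/∂z = 2*z
At (-2, 1, 2): 4.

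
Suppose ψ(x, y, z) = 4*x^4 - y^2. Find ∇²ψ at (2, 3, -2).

∂²ψ/∂x² = 48*x^2
∂²ψ/∂y² = -2
∂²ψ/∂z² = 0
∇²ψ = 48*x^2 - 2
At (2, 3, -2): 190.

190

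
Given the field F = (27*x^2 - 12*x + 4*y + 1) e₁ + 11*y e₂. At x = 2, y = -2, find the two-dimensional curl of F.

-4

∂F₂/∂x = 0
∂F₁/∂y = 4
Scalar curl = -4
At (2, -2): -4.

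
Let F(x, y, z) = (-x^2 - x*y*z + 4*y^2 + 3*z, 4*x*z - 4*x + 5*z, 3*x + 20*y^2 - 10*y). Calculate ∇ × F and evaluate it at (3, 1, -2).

(13, -3, -26)

(∇×F)₁ = ∂F₃/∂y − ∂F₂/∂z = -4*x + 40*y - 15
(∇×F)₂ = ∂F₁/∂z − ∂F₃/∂x = -x*y
(∇×F)₃ = ∂F₂/∂x − ∂F₁/∂y = x*z - 8*y + 4*z - 4
∇×F = (-4*x + 40*y - 15, -x*y, x*z - 8*y + 4*z - 4)
At (3, 1, -2): (13, -3, -26).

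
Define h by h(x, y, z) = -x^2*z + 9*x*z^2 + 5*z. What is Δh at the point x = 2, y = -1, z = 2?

32

∂²h/∂x² = -2*z
∂²h/∂y² = 0
∂²h/∂z² = 18*x
∇²h = 18*x - 2*z
At (2, -1, 2): 32.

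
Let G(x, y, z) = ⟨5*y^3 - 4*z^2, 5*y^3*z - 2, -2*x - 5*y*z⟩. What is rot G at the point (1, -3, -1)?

(140, 10, -135)

(∇×G)₁ = ∂G₃/∂y − ∂G₂/∂z = -5*y^3 - 5*z
(∇×G)₂ = ∂G₁/∂z − ∂G₃/∂x = -8*z + 2
(∇×G)₃ = ∂G₂/∂x − ∂G₁/∂y = -15*y^2
∇×G = (-5*y^3 - 5*z, -8*z + 2, -15*y^2)
At (1, -3, -1): (140, 10, -135).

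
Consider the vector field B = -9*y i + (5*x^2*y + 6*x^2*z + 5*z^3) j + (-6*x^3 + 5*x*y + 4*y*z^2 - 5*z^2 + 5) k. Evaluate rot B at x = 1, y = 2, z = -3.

(∇×B)₁ = ∂B₃/∂y − ∂B₂/∂z = -6*x^2 + 5*x - 11*z^2
(∇×B)₂ = ∂B₁/∂z − ∂B₃/∂x = 18*x^2 - 5*y
(∇×B)₃ = ∂B₂/∂x − ∂B₁/∂y = 10*x*y + 12*x*z + 9
∇×B = (-6*x^2 + 5*x - 11*z^2, 18*x^2 - 5*y, 10*x*y + 12*x*z + 9)
At (1, 2, -3): (-100, 8, -7).

(-100, 8, -7)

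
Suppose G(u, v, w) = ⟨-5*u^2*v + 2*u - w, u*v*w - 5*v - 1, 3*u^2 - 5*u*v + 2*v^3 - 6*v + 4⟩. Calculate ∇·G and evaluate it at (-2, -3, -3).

∂G₁/∂u = -10*u*v + 2
∂G₂/∂v = u*w - 5
∂G₃/∂w = 0
∇·G = -10*u*v + u*w - 3
At (-2, -3, -3): -57.

-57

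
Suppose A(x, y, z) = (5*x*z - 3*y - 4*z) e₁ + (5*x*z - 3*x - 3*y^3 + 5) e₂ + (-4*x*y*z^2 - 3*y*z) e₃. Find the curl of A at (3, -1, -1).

(∇×A)₁ = ∂A₃/∂y − ∂A₂/∂z = -4*x*z^2 - 5*x - 3*z
(∇×A)₂ = ∂A₁/∂z − ∂A₃/∂x = 5*x + 4*y*z^2 - 4
(∇×A)₃ = ∂A₂/∂x − ∂A₁/∂y = 5*z
∇×A = (-4*x*z^2 - 5*x - 3*z, 5*x + 4*y*z^2 - 4, 5*z)
At (3, -1, -1): (-24, 7, -5).

(-24, 7, -5)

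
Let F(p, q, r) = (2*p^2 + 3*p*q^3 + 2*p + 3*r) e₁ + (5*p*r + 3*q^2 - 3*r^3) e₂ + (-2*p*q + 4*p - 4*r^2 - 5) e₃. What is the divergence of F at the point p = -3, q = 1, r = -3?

∂F₁/∂p = 4*p + 3*q^3 + 2
∂F₂/∂q = 6*q
∂F₃/∂r = -8*r
∇·F = 4*p + 3*q^3 + 6*q - 8*r + 2
At (-3, 1, -3): 23.

23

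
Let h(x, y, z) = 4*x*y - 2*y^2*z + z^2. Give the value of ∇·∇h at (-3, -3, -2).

∂²h/∂x² = 0
∂²h/∂y² = -4*z
∂²h/∂z² = 2
∇²h = -4*z + 2
At (-3, -3, -2): 10.

10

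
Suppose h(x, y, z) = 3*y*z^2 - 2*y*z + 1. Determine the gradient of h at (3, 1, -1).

(0, 5, -8)

∂h/∂x = 0
∂h/∂y = 3*z^2 - 2*z
∂h/∂z = 6*y*z - 2*y
∇h = (0, 3*z^2 - 2*z, 6*y*z - 2*y)
At (3, 1, -1): (0, 5, -8).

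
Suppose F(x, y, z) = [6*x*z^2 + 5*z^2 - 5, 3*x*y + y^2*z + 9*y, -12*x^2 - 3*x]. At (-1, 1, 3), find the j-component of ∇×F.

-27

(∇×F)_2 = ∂F₁/∂z − ∂F₃/∂x
= 12*x*z + 10*z − (-24*x - 3)
= 12*x*z + 24*x + 10*z + 3
At (-1, 1, 3): -27.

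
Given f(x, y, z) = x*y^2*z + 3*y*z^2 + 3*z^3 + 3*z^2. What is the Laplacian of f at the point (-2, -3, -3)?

∂²f/∂x² = 0
∂²f/∂y² = 2*x*z
∂²f/∂z² = 6*(y + 3*z + 1)
∇²f = 2*x*z + 6*y + 18*z + 6
At (-2, -3, -3): -54.

-54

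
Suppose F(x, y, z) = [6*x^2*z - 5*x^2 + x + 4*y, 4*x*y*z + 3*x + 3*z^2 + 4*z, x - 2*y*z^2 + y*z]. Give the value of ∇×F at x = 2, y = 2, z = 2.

(-38, 23, 15)

(∇×F)₁ = ∂F₃/∂y − ∂F₂/∂z = -4*x*y - 2*z^2 - 5*z - 4
(∇×F)₂ = ∂F₁/∂z − ∂F₃/∂x = 6*x^2 - 1
(∇×F)₃ = ∂F₂/∂x − ∂F₁/∂y = 4*y*z - 1
∇×F = (-4*x*y - 2*z^2 - 5*z - 4, 6*x^2 - 1, 4*y*z - 1)
At (2, 2, 2): (-38, 23, 15).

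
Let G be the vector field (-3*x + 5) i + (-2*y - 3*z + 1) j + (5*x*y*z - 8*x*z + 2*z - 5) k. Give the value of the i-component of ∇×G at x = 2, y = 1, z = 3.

33

(∇×G)_1 = ∂G₃/∂y − ∂G₂/∂z
= 5*x*z − (-3)
= 5*x*z + 3
At (2, 1, 3): 33.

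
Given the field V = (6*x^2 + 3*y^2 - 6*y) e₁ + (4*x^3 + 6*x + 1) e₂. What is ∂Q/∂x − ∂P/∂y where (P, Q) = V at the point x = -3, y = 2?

∂V₂/∂x = 12*x^2 + 6
∂V₁/∂y = 6*y - 6
Scalar curl = 12*x^2 - 6*y + 12
At (-3, 2): 108.

108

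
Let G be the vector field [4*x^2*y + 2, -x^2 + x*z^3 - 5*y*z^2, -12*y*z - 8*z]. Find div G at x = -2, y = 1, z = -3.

-81

∂G₁/∂x = 8*x*y
∂G₂/∂y = -5*z^2
∂G₃/∂z = -12*y - 8
∇·G = 8*x*y - 12*y - 5*z^2 - 8
At (-2, 1, -3): -81.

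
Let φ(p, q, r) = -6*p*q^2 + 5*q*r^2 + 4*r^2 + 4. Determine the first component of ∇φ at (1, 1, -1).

(∇φ)_1 = ∂φ/∂p = -6*q^2
At (1, 1, -1): -6.

-6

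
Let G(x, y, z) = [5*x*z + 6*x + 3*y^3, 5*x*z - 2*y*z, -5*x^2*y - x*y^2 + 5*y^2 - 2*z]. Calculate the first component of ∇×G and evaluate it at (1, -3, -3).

(∇×G)_1 = ∂G₃/∂y − ∂G₂/∂z
= -5*x^2 - 2*x*y + 10*y − (5*x - 2*y)
= -5*x^2 - 2*x*y - 5*x + 12*y
At (1, -3, -3): -40.

-40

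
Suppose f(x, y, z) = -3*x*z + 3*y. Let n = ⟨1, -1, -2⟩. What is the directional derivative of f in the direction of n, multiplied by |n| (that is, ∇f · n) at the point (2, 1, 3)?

0

∂f/∂x = -3*z
∂f/∂y = 3
∂f/∂z = -3*x
∇f at (2, 1, 3) = (-9, 3, -6)
∇f · n = (-9)(1) + (3)(-1) + (-6)(-2) = 0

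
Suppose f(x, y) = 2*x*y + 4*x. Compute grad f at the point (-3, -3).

(-2, -6)

∂f/∂x = 2*y + 4
∂f/∂y = 2*x
∇f = (2*y + 4, 2*x)
At (-3, -3): (-2, -6).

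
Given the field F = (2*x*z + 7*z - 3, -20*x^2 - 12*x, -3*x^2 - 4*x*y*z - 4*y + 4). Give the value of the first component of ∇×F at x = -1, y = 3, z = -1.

-8

(∇×F)_1 = ∂F₃/∂y − ∂F₂/∂z
= -4*x*z - 4 − (0)
= -4*x*z - 4
At (-1, 3, -1): -8.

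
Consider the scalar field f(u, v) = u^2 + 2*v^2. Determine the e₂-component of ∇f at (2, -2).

-8

(∇f)_2 = ∂f/∂v = 4*v
At (2, -2): -8.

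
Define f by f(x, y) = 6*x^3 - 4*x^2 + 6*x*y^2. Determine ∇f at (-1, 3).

∂f/∂x = 18*x^2 - 8*x + 6*y^2
∂f/∂y = 12*x*y
∇f = (18*x^2 - 8*x + 6*y^2, 12*x*y)
At (-1, 3): (80, -36).

(80, -36)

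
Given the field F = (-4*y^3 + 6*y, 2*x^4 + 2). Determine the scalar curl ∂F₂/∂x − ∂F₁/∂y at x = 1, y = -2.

∂F₂/∂x = 8*x^3
∂F₁/∂y = -12*y^2 + 6
Scalar curl = 8*x^3 + 12*y^2 - 6
At (1, -2): 50.

50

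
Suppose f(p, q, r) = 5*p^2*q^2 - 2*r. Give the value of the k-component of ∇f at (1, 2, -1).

(∇f)_3 = ∂f/∂r = -2
At (1, 2, -1): -2.

-2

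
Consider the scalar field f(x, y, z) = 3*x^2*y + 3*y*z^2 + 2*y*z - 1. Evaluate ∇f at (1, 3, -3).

∂f/∂x = 6*x*y
∂f/∂y = 3*x^2 + 3*z^2 + 2*z
∂f/∂z = 6*y*z + 2*y
∇f = (6*x*y, 3*x^2 + 3*z^2 + 2*z, 6*y*z + 2*y)
At (1, 3, -3): (18, 24, -48).

(18, 24, -48)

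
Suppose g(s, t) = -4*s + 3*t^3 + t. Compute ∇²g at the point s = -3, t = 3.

54

∂²g/∂s² = 0
∂²g/∂t² = 18*t
∇²g = 18*t
At (-3, 3): 54.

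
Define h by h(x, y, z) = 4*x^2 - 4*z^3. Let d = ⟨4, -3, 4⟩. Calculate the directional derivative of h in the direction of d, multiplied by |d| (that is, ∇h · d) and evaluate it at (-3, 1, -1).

∂h/∂x = 8*x
∂h/∂y = 0
∂h/∂z = -12*z^2
∇h at (-3, 1, -1) = (-24, 0, -12)
∇h · d = (-24)(4) + (0)(-3) + (-12)(4) = -144

-144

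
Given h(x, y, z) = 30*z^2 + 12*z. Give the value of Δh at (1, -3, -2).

∂²h/∂x² = 0
∂²h/∂y² = 0
∂²h/∂z² = 60
∇²h = 60
At (1, -3, -2): 60.

60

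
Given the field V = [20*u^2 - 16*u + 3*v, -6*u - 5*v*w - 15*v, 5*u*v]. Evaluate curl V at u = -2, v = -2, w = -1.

(-20, 10, -9)

(∇×V)₁ = ∂V₃/∂v − ∂V₂/∂w = 5*u + 5*v
(∇×V)₂ = ∂V₁/∂w − ∂V₃/∂u = -5*v
(∇×V)₃ = ∂V₂/∂u − ∂V₁/∂v = -9
∇×V = (5*u + 5*v, -5*v, -9)
At (-2, -2, -1): (-20, 10, -9).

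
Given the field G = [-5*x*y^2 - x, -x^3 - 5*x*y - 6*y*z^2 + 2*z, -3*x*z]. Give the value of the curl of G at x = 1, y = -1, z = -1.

(∇×G)₁ = ∂G₃/∂y − ∂G₂/∂z = 12*y*z - 2
(∇×G)₂ = ∂G₁/∂z − ∂G₃/∂x = 3*z
(∇×G)₃ = ∂G₂/∂x − ∂G₁/∂y = -3*x^2 + 10*x*y - 5*y
∇×G = (12*y*z - 2, 3*z, -3*x^2 + 10*x*y - 5*y)
At (1, -1, -1): (10, -3, -8).

(10, -3, -8)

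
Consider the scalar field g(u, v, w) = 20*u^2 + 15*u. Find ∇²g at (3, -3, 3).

∂²g/∂u² = 40
∂²g/∂v² = 0
∂²g/∂w² = 0
∇²g = 40
At (3, -3, 3): 40.

40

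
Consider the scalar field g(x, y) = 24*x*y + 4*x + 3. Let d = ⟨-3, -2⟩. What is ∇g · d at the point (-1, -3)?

∂g/∂x = 24*y + 4
∂g/∂y = 24*x
∇g at (-1, -3) = (-68, -24)
∇g · d = (-68)(-3) + (-24)(-2) = 252

252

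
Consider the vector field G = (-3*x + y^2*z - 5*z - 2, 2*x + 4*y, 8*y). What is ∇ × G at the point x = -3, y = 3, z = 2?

(∇×G)₁ = ∂G₃/∂y − ∂G₂/∂z = 8
(∇×G)₂ = ∂G₁/∂z − ∂G₃/∂x = y^2 - 5
(∇×G)₃ = ∂G₂/∂x − ∂G₁/∂y = -2*y*z + 2
∇×G = (8, y^2 - 5, -2*y*z + 2)
At (-3, 3, 2): (8, 4, -10).

(8, 4, -10)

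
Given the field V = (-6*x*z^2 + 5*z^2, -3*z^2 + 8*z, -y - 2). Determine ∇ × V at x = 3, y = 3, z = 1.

(∇×V)₁ = ∂V₃/∂y − ∂V₂/∂z = 6*z - 9
(∇×V)₂ = ∂V₁/∂z − ∂V₃/∂x = -12*x*z + 10*z
(∇×V)₃ = ∂V₂/∂x − ∂V₁/∂y = 0
∇×V = (6*z - 9, -12*x*z + 10*z, 0)
At (3, 3, 1): (-3, -26, 0).

(-3, -26, 0)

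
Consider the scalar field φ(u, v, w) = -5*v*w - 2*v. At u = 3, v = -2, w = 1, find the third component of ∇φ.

(∇φ)_3 = ∂φ/∂w = -5*v
At (3, -2, 1): 10.

10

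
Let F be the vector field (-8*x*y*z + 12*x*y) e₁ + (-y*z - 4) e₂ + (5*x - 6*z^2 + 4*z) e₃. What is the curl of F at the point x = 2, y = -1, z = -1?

(∇×F)₁ = ∂F₃/∂y − ∂F₂/∂z = y
(∇×F)₂ = ∂F₁/∂z − ∂F₃/∂x = -8*x*y - 5
(∇×F)₃ = ∂F₂/∂x − ∂F₁/∂y = 8*x*z - 12*x
∇×F = (y, -8*x*y - 5, 8*x*z - 12*x)
At (2, -1, -1): (-1, 11, -40).

(-1, 11, -40)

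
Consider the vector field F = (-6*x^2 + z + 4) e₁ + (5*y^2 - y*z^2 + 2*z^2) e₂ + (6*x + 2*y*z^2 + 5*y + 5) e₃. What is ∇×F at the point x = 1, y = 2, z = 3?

(∇×F)₁ = ∂F₃/∂y − ∂F₂/∂z = 2*y*z + 2*z^2 - 4*z + 5
(∇×F)₂ = ∂F₁/∂z − ∂F₃/∂x = -5
(∇×F)₃ = ∂F₂/∂x − ∂F₁/∂y = 0
∇×F = (2*y*z + 2*z^2 - 4*z + 5, -5, 0)
At (1, 2, 3): (23, -5, 0).

(23, -5, 0)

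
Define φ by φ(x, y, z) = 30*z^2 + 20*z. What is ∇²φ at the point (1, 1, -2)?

60

∂²φ/∂x² = 0
∂²φ/∂y² = 0
∂²φ/∂z² = 60
∇²φ = 60
At (1, 1, -2): 60.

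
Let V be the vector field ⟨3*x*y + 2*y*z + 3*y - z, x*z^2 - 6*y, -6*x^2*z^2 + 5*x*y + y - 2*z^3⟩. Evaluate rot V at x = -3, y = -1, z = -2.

(∇×V)₁ = ∂V₃/∂y − ∂V₂/∂z = -2*x*z + 5*x + 1
(∇×V)₂ = ∂V₁/∂z − ∂V₃/∂x = 12*x*z^2 - 3*y - 1
(∇×V)₃ = ∂V₂/∂x − ∂V₁/∂y = -3*x + z^2 - 2*z - 3
∇×V = (-2*x*z + 5*x + 1, 12*x*z^2 - 3*y - 1, -3*x + z^2 - 2*z - 3)
At (-3, -1, -2): (-26, -142, 14).

(-26, -142, 14)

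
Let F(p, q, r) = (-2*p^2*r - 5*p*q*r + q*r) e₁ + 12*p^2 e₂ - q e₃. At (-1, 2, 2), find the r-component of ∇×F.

-36

(∇×F)_3 = ∂F₂/∂p − ∂F₁/∂q
= 24*p − (-5*p*r + r)
= 5*p*r + 24*p - r
At (-1, 2, 2): -36.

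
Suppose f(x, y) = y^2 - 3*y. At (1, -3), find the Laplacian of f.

∂²f/∂x² = 0
∂²f/∂y² = 2
∇²f = 2
At (1, -3): 2.

2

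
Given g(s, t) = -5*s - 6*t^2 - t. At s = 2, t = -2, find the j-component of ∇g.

(∇g)_2 = ∂g/∂t = -12*t - 1
At (2, -2): 23.

23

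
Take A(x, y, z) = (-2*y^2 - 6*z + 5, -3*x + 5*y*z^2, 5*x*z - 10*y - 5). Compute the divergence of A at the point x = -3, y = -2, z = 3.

30

∂A₁/∂x = 0
∂A₂/∂y = 5*z^2
∂A₃/∂z = 5*x
∇·A = 5*x + 5*z^2
At (-3, -2, 3): 30.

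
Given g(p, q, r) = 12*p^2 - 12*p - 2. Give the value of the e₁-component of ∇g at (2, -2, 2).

(∇g)_1 = ∂g/∂p = 24*p - 12
At (2, -2, 2): 36.

36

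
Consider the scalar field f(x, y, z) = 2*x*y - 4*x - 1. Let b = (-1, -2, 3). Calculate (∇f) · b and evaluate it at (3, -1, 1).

-6

∂f/∂x = 2*y - 4
∂f/∂y = 2*x
∂f/∂z = 0
∇f at (3, -1, 1) = (-6, 6, 0)
∇f · b = (-6)(-1) + (6)(-2) + (0)(3) = -6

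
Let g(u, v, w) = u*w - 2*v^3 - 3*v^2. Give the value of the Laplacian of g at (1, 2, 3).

-30

∂²g/∂u² = 0
∂²g/∂v² = -6*(2*v + 1)
∂²g/∂w² = 0
∇²g = -12*v - 6
At (1, 2, 3): -30.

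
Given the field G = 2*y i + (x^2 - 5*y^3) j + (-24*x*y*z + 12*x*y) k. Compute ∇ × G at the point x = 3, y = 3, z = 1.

(-36, 36, 4)

(∇×G)₁ = ∂G₃/∂y − ∂G₂/∂z = -24*x*z + 12*x
(∇×G)₂ = ∂G₁/∂z − ∂G₃/∂x = 24*y*z - 12*y
(∇×G)₃ = ∂G₂/∂x − ∂G₁/∂y = 2*x - 2
∇×G = (-24*x*z + 12*x, 24*y*z - 12*y, 2*x - 2)
At (3, 3, 1): (-36, 36, 4).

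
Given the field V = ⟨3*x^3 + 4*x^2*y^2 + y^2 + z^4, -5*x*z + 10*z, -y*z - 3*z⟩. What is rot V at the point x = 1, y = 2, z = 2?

(∇×V)₁ = ∂V₃/∂y − ∂V₂/∂z = 5*x - z - 10
(∇×V)₂ = ∂V₁/∂z − ∂V₃/∂x = 4*z^3
(∇×V)₃ = ∂V₂/∂x − ∂V₁/∂y = -8*x^2*y - 2*y - 5*z
∇×V = (5*x - z - 10, 4*z^3, -8*x^2*y - 2*y - 5*z)
At (1, 2, 2): (-7, 32, -30).

(-7, 32, -30)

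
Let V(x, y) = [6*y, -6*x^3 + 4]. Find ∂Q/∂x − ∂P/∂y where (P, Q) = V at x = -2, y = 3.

∂V₂/∂x = -18*x^2
∂V₁/∂y = 6
Scalar curl = -18*x^2 - 6
At (-2, 3): -78.

-78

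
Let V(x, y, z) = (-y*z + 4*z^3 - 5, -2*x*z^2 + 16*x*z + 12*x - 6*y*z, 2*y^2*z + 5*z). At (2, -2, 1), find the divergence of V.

∂V₁/∂x = 0
∂V₂/∂y = -6*z
∂V₃/∂z = 2*y^2 + 5
∇·V = 2*y^2 - 6*z + 5
At (2, -2, 1): 7.

7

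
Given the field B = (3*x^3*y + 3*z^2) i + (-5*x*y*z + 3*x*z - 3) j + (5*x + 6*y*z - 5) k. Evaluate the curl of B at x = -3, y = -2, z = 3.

(∇×B)₁ = ∂B₃/∂y − ∂B₂/∂z = 5*x*y - 3*x + 6*z
(∇×B)₂ = ∂B₁/∂z − ∂B₃/∂x = 6*z - 5
(∇×B)₃ = ∂B₂/∂x − ∂B₁/∂y = -3*x^3 - 5*y*z + 3*z
∇×B = (5*x*y - 3*x + 6*z, 6*z - 5, -3*x^3 - 5*y*z + 3*z)
At (-3, -2, 3): (57, 13, 120).

(57, 13, 120)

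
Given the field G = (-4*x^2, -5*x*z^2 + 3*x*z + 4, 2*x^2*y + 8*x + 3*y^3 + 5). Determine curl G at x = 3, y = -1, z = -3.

(-72, 4, -54)

(∇×G)₁ = ∂G₃/∂y − ∂G₂/∂z = 2*x^2 + 10*x*z - 3*x + 9*y^2
(∇×G)₂ = ∂G₁/∂z − ∂G₃/∂x = -4*x*y - 8
(∇×G)₃ = ∂G₂/∂x − ∂G₁/∂y = -5*z^2 + 3*z
∇×G = (2*x^2 + 10*x*z - 3*x + 9*y^2, -4*x*y - 8, -5*z^2 + 3*z)
At (3, -1, -3): (-72, 4, -54).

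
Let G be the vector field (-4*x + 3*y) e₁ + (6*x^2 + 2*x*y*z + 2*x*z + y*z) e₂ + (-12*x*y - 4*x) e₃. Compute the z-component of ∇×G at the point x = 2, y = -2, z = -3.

27

(∇×G)_3 = ∂G₂/∂x − ∂G₁/∂y
= 12*x + 2*y*z + 2*z − (3)
= 12*x + 2*y*z + 2*z - 3
At (2, -2, -3): 27.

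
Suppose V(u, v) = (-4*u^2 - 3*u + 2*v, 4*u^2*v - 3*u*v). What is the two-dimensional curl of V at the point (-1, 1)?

-13

∂V₂/∂u = 8*u*v - 3*v
∂V₁/∂v = 2
Scalar curl = 8*u*v - 3*v - 2
At (-1, 1): -13.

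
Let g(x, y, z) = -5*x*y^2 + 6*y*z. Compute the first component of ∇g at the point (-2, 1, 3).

(∇g)_1 = ∂g/∂x = -5*y^2
At (-2, 1, 3): -5.

-5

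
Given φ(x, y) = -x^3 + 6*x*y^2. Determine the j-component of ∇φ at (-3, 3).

-108

(∇φ)_2 = ∂φ/∂y = 12*x*y
At (-3, 3): -108.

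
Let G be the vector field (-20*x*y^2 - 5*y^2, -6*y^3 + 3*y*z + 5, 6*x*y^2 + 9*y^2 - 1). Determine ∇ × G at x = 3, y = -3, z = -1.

(-153, -54, -390)

(∇×G)₁ = ∂G₃/∂y − ∂G₂/∂z = 12*x*y + 15*y
(∇×G)₂ = ∂G₁/∂z − ∂G₃/∂x = -6*y^2
(∇×G)₃ = ∂G₂/∂x − ∂G₁/∂y = 40*x*y + 10*y
∇×G = (12*x*y + 15*y, -6*y^2, 40*x*y + 10*y)
At (3, -3, -1): (-153, -54, -390).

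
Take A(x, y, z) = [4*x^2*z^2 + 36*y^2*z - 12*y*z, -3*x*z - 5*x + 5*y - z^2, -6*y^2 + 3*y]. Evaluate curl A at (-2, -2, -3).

(∇×A)₁ = ∂A₃/∂y − ∂A₂/∂z = 3*x - 12*y + 2*z + 3
(∇×A)₂ = ∂A₁/∂z − ∂A₃/∂x = 8*x^2*z + 36*y^2 - 12*y
(∇×A)₃ = ∂A₂/∂x − ∂A₁/∂y = -72*y*z + 9*z - 5
∇×A = (3*x - 12*y + 2*z + 3, 8*x^2*z + 36*y^2 - 12*y, -72*y*z + 9*z - 5)
At (-2, -2, -3): (15, 72, -464).

(15, 72, -464)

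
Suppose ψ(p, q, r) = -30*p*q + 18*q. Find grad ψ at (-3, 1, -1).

∂ψ/∂p = -30*q
∂ψ/∂q = -30*p + 18
∂ψ/∂r = 0
∇ψ = (-30*q, -30*p + 18, 0)
At (-3, 1, -1): (-30, 108, 0).

(-30, 108, 0)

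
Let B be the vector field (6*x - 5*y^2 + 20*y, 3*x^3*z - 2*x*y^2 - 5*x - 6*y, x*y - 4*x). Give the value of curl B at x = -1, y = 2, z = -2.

(2, 2, -31)

(∇×B)₁ = ∂B₃/∂y − ∂B₂/∂z = -3*x^3 + x
(∇×B)₂ = ∂B₁/∂z − ∂B₃/∂x = -y + 4
(∇×B)₃ = ∂B₂/∂x − ∂B₁/∂y = 9*x^2*z - 2*y^2 + 10*y - 25
∇×B = (-3*x^3 + x, -y + 4, 9*x^2*z - 2*y^2 + 10*y - 25)
At (-1, 2, -2): (2, 2, -31).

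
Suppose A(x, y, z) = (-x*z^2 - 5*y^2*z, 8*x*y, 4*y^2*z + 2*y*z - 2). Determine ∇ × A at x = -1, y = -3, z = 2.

(∇×A)₁ = ∂A₃/∂y − ∂A₂/∂z = 8*y*z + 2*z
(∇×A)₂ = ∂A₁/∂z − ∂A₃/∂x = -2*x*z - 5*y^2
(∇×A)₃ = ∂A₂/∂x − ∂A₁/∂y = 10*y*z + 8*y
∇×A = (8*y*z + 2*z, -2*x*z - 5*y^2, 10*y*z + 8*y)
At (-1, -3, 2): (-44, -41, -84).

(-44, -41, -84)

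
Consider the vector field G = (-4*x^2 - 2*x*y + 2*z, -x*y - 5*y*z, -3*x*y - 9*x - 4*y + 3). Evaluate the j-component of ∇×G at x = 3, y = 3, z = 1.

(∇×G)_2 = ∂G₁/∂z − ∂G₃/∂x
= 2 − (-3*y - 9)
= 3*y + 11
At (3, 3, 1): 20.

20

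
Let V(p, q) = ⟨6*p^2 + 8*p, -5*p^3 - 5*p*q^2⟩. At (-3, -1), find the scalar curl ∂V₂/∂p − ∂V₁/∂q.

∂V₂/∂p = -15*p^2 - 5*q^2
∂V₁/∂q = 0
Scalar curl = -15*p^2 - 5*q^2
At (-3, -1): -140.

-140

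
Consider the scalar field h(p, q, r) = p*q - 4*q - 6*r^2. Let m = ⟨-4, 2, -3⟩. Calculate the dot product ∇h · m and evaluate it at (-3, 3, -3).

∂h/∂p = q
∂h/∂q = p - 4
∂h/∂r = -12*r
∇h at (-3, 3, -3) = (3, -7, 36)
∇h · m = (3)(-4) + (-7)(2) + (36)(-3) = -134

-134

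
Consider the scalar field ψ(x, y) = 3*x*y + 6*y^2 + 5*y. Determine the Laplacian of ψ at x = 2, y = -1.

12

∂²ψ/∂x² = 0
∂²ψ/∂y² = 12
∇²ψ = 12
At (2, -1): 12.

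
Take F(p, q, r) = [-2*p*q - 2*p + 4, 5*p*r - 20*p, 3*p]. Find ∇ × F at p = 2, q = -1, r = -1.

(∇×F)₁ = ∂F₃/∂q − ∂F₂/∂r = -5*p
(∇×F)₂ = ∂F₁/∂r − ∂F₃/∂p = -3
(∇×F)₃ = ∂F₂/∂p − ∂F₁/∂q = 2*p + 5*r - 20
∇×F = (-5*p, -3, 2*p + 5*r - 20)
At (2, -1, -1): (-10, -3, -21).

(-10, -3, -21)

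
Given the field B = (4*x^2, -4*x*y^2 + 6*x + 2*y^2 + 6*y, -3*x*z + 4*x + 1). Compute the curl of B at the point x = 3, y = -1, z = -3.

(∇×B)₁ = ∂B₃/∂y − ∂B₂/∂z = 0
(∇×B)₂ = ∂B₁/∂z − ∂B₃/∂x = 3*z - 4
(∇×B)₃ = ∂B₂/∂x − ∂B₁/∂y = -4*y^2 + 6
∇×B = (0, 3*z - 4, -4*y^2 + 6)
At (3, -1, -3): (0, -13, 2).

(0, -13, 2)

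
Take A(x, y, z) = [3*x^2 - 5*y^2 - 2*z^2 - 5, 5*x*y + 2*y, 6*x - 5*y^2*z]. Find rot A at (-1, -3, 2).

(∇×A)₁ = ∂A₃/∂y − ∂A₂/∂z = -10*y*z
(∇×A)₂ = ∂A₁/∂z − ∂A₃/∂x = -4*z - 6
(∇×A)₃ = ∂A₂/∂x − ∂A₁/∂y = 15*y
∇×A = (-10*y*z, -4*z - 6, 15*y)
At (-1, -3, 2): (60, -14, -45).

(60, -14, -45)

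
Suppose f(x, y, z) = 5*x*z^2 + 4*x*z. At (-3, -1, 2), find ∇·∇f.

∂²f/∂x² = 0
∂²f/∂y² = 0
∂²f/∂z² = 10*x
∇²f = 10*x
At (-3, -1, 2): -30.

-30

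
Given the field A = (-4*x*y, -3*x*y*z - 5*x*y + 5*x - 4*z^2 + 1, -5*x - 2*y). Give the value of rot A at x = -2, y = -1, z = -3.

(-20, 5, -7)

(∇×A)₁ = ∂A₃/∂y − ∂A₂/∂z = 3*x*y + 8*z - 2
(∇×A)₂ = ∂A₁/∂z − ∂A₃/∂x = 5
(∇×A)₃ = ∂A₂/∂x − ∂A₁/∂y = 4*x - 3*y*z - 5*y + 5
∇×A = (3*x*y + 8*z - 2, 5, 4*x - 3*y*z - 5*y + 5)
At (-2, -1, -3): (-20, 5, -7).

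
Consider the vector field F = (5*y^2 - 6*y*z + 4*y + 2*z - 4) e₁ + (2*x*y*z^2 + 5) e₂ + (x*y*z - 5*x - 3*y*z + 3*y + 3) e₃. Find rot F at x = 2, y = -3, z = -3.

(∇×F)₁ = ∂F₃/∂y − ∂F₂/∂z = -4*x*y*z + x*z - 3*z + 3
(∇×F)₂ = ∂F₁/∂z − ∂F₃/∂x = -y*z - 6*y + 7
(∇×F)₃ = ∂F₂/∂x − ∂F₁/∂y = 2*y*z^2 - 10*y + 6*z - 4
∇×F = (-4*x*y*z + x*z - 3*z + 3, -y*z - 6*y + 7, 2*y*z^2 - 10*y + 6*z - 4)
At (2, -3, -3): (-66, 16, -46).

(-66, 16, -46)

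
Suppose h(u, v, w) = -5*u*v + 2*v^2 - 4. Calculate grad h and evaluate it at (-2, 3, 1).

(-15, 22, 0)

∂h/∂u = -5*v
∂h/∂v = -5*u + 4*v
∂h/∂w = 0
∇h = (-5*v, -5*u + 4*v, 0)
At (-2, 3, 1): (-15, 22, 0).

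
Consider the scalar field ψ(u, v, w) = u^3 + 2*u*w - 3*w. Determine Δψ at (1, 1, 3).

6

∂²ψ/∂u² = 6*u
∂²ψ/∂v² = 0
∂²ψ/∂w² = 0
∇²ψ = 6*u
At (1, 1, 3): 6.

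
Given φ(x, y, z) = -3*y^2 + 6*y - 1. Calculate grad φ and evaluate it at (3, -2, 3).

(0, 18, 0)

∂φ/∂x = 0
∂φ/∂y = -6*y + 6
∂φ/∂z = 0
∇φ = (0, -6*y + 6, 0)
At (3, -2, 3): (0, 18, 0).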